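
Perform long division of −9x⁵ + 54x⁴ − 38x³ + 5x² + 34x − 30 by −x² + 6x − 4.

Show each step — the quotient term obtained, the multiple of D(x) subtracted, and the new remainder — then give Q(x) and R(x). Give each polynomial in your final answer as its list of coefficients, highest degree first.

Q = [9, 0, 2, 7]; R = [-2]

Step 1: lead(−9x⁵ + 54x⁴ − 38x³ + 5x² + 34x − 30) ÷ lead(D) = −9x⁵ ÷ −x² = 9x³. Subtract (9x³)·D = −9x⁵ + 54x⁴ − 36x³. Remainder: −2x³ + 5x² + 34x − 30.
Step 2: lead(−2x³ + 5x² + 34x − 30) ÷ lead(D) = −2x³ ÷ −x² = 2x. Subtract (2x)·D = −2x³ + 12x² − 8x. Remainder: −7x² + 42x − 30.
Step 3: lead(−7x² + 42x − 30) ÷ lead(D) = −7x² ÷ −x² = 7. Subtract (7)·D = −7x² + 42x − 28. Remainder: −2.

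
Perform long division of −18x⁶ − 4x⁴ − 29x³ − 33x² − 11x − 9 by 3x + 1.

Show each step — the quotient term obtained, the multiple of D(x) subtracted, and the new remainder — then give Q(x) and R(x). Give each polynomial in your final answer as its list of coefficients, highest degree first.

Step 1: lead(−18x⁶ − 4x⁴ − 29x³ − 33x² − 11x − 9) ÷ lead(D) = −18x⁶ ÷ 3x = −6x⁵. Subtract (−6x⁵)·D = −18x⁶ − 6x⁵. Remainder: 6x⁵ − 4x⁴ − 29x³ − 33x² − 11x − 9.
Step 2: lead(6x⁵ − 4x⁴ − 29x³ − 33x² − 11x − 9) ÷ lead(D) = 6x⁵ ÷ 3x = 2x⁴. Subtract (2x⁴)·D = 6x⁵ + 2x⁴. Remainder: −6x⁴ − 29x³ − 33x² − 11x − 9.
Step 3: lead(−6x⁴ − 29x³ − 33x² − 11x − 9) ÷ lead(D) = −6x⁴ ÷ 3x = −2x³. Subtract (−2x³)·D = −6x⁴ − 2x³. Remainder: −27x³ − 33x² − 11x − 9.
Step 4: lead(−27x³ − 33x² − 11x − 9) ÷ lead(D) = −27x³ ÷ 3x = −9x². Subtract (−9x²)·D = −27x³ − 9x². Remainder: −24x² − 11x − 9.
Step 5: lead(−24x² − 11x − 9) ÷ lead(D) = −24x² ÷ 3x = −8x. Subtract (−8x)·D = −24x² − 8x. Remainder: −3x − 9.
Step 6: lead(−3x − 9) ÷ lead(D) = −3x ÷ 3x = −1. Subtract (−1)·D = −3x − 1. Remainder: −8.

Q = [-6, 2, -2, -9, -8, -1]; R = [-8]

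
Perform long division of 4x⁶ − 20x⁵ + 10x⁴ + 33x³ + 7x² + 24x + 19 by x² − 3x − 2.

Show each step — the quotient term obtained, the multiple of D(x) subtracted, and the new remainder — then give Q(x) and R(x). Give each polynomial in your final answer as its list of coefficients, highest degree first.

Q = [4, -8, -6, -1, -8]; R = [-2, 3]

Step 1: lead(4x⁶ − 20x⁵ + 10x⁴ + 33x³ + 7x² + 24x + 19) ÷ lead(D) = 4x⁶ ÷ x² = 4x⁴. Subtract (4x⁴)·D = 4x⁶ − 12x⁵ − 8x⁴. Remainder: −8x⁵ + 18x⁴ + 33x³ + 7x² + 24x + 19.
Step 2: lead(−8x⁵ + 18x⁴ + 33x³ + 7x² + 24x + 19) ÷ lead(D) = −8x⁵ ÷ x² = −8x³. Subtract (−8x³)·D = −8x⁵ + 24x⁴ + 16x³. Remainder: −6x⁴ + 17x³ + 7x² + 24x + 19.
Step 3: lead(−6x⁴ + 17x³ + 7x² + 24x + 19) ÷ lead(D) = −6x⁴ ÷ x² = −6x². Subtract (−6x²)·D = −6x⁴ + 18x³ + 12x². Remainder: −x³ − 5x² + 24x + 19.
Step 4: lead(−x³ − 5x² + 24x + 19) ÷ lead(D) = −x³ ÷ x² = −x. Subtract (−x)·D = −x³ + 3x² + 2x. Remainder: −8x² + 22x + 19.
Step 5: lead(−8x² + 22x + 19) ÷ lead(D) = −8x² ÷ x² = −8. Subtract (−8)·D = −8x² + 24x + 16. Remainder: −2x + 3.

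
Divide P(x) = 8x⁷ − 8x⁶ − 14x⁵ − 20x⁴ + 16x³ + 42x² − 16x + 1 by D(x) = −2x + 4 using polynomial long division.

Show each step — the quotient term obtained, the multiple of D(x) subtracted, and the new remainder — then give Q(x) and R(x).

Step 1: lead(8x⁷ − 8x⁶ − 14x⁵ − 20x⁴ + 16x³ + 42x² − 16x + 1) ÷ lead(D) = 8x⁷ ÷ −2x = −4x⁶. Subtract (−4x⁶)·D = 8x⁷ − 16x⁶. Remainder: 8x⁶ − 14x⁵ − 20x⁴ + 16x³ + 42x² − 16x + 1.
Step 2: lead(8x⁶ − 14x⁵ − 20x⁴ + 16x³ + 42x² − 16x + 1) ÷ lead(D) = 8x⁶ ÷ −2x = −4x⁵. Subtract (−4x⁵)·D = 8x⁶ − 16x⁵. Remainder: 2x⁵ − 20x⁴ + 16x³ + 42x² − 16x + 1.
Step 3: lead(2x⁵ − 20x⁴ + 16x³ + 42x² − 16x + 1) ÷ lead(D) = 2x⁵ ÷ −2x = −x⁴. Subtract (−x⁴)·D = 2x⁵ − 4x⁴. Remainder: −16x⁴ + 16x³ + 42x² − 16x + 1.
Step 4: lead(−16x⁴ + 16x³ + 42x² − 16x + 1) ÷ lead(D) = −16x⁴ ÷ −2x = 8x³. Subtract (8x³)·D = −16x⁴ + 32x³. Remainder: −16x³ + 42x² − 16x + 1.
Step 5: lead(−16x³ + 42x² − 16x + 1) ÷ lead(D) = −16x³ ÷ −2x = 8x². Subtract (8x²)·D = −16x³ + 32x². Remainder: 10x² − 16x + 1.
Step 6: lead(10x² − 16x + 1) ÷ lead(D) = 10x² ÷ −2x = −5x. Subtract (−5x)·D = 10x² − 20x. Remainder: 4x + 1.
Step 7: lead(4x + 1) ÷ lead(D) = 4x ÷ −2x = −2. Subtract (−2)·D = 4x − 8. Remainder: 9.

Q(x) = −4x⁶ − 4x⁵ − x⁴ + 8x³ + 8x² − 5x − 2; R(x) = 9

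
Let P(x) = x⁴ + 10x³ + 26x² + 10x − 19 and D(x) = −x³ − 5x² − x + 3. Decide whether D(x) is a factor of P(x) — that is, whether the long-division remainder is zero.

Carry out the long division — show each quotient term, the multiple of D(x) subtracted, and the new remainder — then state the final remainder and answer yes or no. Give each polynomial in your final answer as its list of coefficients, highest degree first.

R = [8, -4], so D(x) is not a factor of P(x). no

Step 1: lead(x⁴ + 10x³ + 26x² + 10x − 19) ÷ lead(D) = x⁴ ÷ −x³ = −x. Subtract (−x)·D = x⁴ + 5x³ + x² − 3x. Remainder: 5x³ + 25x² + 13x − 19.
Step 2: lead(5x³ + 25x² + 13x − 19) ÷ lead(D) = 5x³ ÷ −x³ = −5. Subtract (−5)·D = 5x³ + 25x² + 5x − 15. Remainder: 8x − 4.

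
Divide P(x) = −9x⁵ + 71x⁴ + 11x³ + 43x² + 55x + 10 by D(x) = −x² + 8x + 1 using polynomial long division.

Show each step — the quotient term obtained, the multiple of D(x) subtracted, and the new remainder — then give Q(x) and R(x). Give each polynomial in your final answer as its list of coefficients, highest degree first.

Q = [9, 1, 6, 6]; R = [1, 4]

Step 1: lead(−9x⁵ + 71x⁴ + 11x³ + 43x² + 55x + 10) ÷ lead(D) = −9x⁵ ÷ −x² = 9x³. Subtract (9x³)·D = −9x⁵ + 72x⁴ + 9x³. Remainder: −x⁴ + 2x³ + 43x² + 55x + 10.
Step 2: lead(−x⁴ + 2x³ + 43x² + 55x + 10) ÷ lead(D) = −x⁴ ÷ −x² = x². Subtract (x²)·D = −x⁴ + 8x³ + x². Remainder: −6x³ + 42x² + 55x + 10.
Step 3: lead(−6x³ + 42x² + 55x + 10) ÷ lead(D) = −6x³ ÷ −x² = 6x. Subtract (6x)·D = −6x³ + 48x² + 6x. Remainder: −6x² + 49x + 10.
Step 4: lead(−6x² + 49x + 10) ÷ lead(D) = −6x² ÷ −x² = 6. Subtract (6)·D = −6x² + 48x + 6. Remainder: x + 4.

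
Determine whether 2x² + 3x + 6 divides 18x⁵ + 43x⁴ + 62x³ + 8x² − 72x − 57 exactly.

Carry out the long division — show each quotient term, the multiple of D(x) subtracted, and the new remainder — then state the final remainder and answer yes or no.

R(x) = −9, so D(x) is not a factor of P(x). no

Step 1: lead(18x⁵ + 43x⁴ + 62x³ + 8x² − 72x − 57) ÷ lead(D) = 18x⁵ ÷ 2x² = 9x³. Subtract (9x³)·D = 18x⁵ + 27x⁴ + 54x³. Remainder: 16x⁴ + 8x³ + 8x² − 72x − 57.
Step 2: lead(16x⁴ + 8x³ + 8x² − 72x − 57) ÷ lead(D) = 16x⁴ ÷ 2x² = 8x². Subtract (8x²)·D = 16x⁴ + 24x³ + 48x². Remainder: −16x³ − 40x² − 72x − 57.
Step 3: lead(−16x³ − 40x² − 72x − 57) ÷ lead(D) = −16x³ ÷ 2x² = −8x. Subtract (−8x)·D = −16x³ − 24x² − 48x. Remainder: −16x² − 24x − 57.
Step 4: lead(−16x² − 24x − 57) ÷ lead(D) = −16x² ÷ 2x² = −8. Subtract (−8)·D = −16x² − 24x − 48. Remainder: −9.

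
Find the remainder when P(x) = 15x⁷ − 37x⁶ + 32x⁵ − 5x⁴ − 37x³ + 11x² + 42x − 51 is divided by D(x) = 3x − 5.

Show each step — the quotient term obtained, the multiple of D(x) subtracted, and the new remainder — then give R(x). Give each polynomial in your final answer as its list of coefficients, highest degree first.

Step 1: lead(15x⁷ − 37x⁶ + 32x⁵ − 5x⁴ − 37x³ + 11x² + 42x − 51) ÷ lead(D) = 15x⁷ ÷ 3x = 5x⁶. Subtract (5x⁶)·D = 15x⁷ − 25x⁶. Remainder: −12x⁶ + 32x⁵ − 5x⁴ − 37x³ + 11x² + 42x − 51.
Step 2: lead(−12x⁶ + 32x⁵ − 5x⁴ − 37x³ + 11x² + 42x − 51) ÷ lead(D) = −12x⁶ ÷ 3x = −4x⁵. Subtract (−4x⁵)·D = −12x⁶ + 20x⁵. Remainder: 12x⁵ − 5x⁴ − 37x³ + 11x² + 42x − 51.
Step 3: lead(12x⁵ − 5x⁴ − 37x³ + 11x² + 42x − 51) ÷ lead(D) = 12x⁵ ÷ 3x = 4x⁴. Subtract (4x⁴)·D = 12x⁵ − 20x⁴. Remainder: 15x⁴ − 37x³ + 11x² + 42x − 51.
Step 4: lead(15x⁴ − 37x³ + 11x² + 42x − 51) ÷ lead(D) = 15x⁴ ÷ 3x = 5x³. Subtract (5x³)·D = 15x⁴ − 25x³. Remainder: −12x³ + 11x² + 42x − 51.
Step 5: lead(−12x³ + 11x² + 42x − 51) ÷ lead(D) = −12x³ ÷ 3x = −4x². Subtract (−4x²)·D = −12x³ + 20x². Remainder: −9x² + 42x − 51.
Step 6: lead(−9x² + 42x − 51) ÷ lead(D) = −9x² ÷ 3x = −3x. Subtract (−3x)·D = −9x² + 15x. Remainder: 27x − 51.
Step 7: lead(27x − 51) ÷ lead(D) = 27x ÷ 3x = 9. Subtract (9)·D = 27x − 45. Remainder: −6.

R = [-6]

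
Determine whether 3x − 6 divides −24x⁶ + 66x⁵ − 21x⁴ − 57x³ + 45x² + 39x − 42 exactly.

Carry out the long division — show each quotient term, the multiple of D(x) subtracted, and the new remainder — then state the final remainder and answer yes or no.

R(x) = 0, so D(x) is a factor of P(x). yes

Step 1: lead(−24x⁶ + 66x⁵ − 21x⁴ − 57x³ + 45x² + 39x − 42) ÷ lead(D) = −24x⁶ ÷ 3x = −8x⁵. Subtract (−8x⁵)·D = −24x⁶ + 48x⁵. Remainder: 18x⁵ − 21x⁴ − 57x³ + 45x² + 39x − 42.
Step 2: lead(18x⁵ − 21x⁴ − 57x³ + 45x² + 39x − 42) ÷ lead(D) = 18x⁵ ÷ 3x = 6x⁴. Subtract (6x⁴)·D = 18x⁵ − 36x⁴. Remainder: 15x⁴ − 57x³ + 45x² + 39x − 42.
Step 3: lead(15x⁴ − 57x³ + 45x² + 39x − 42) ÷ lead(D) = 15x⁴ ÷ 3x = 5x³. Subtract (5x³)·D = 15x⁴ − 30x³. Remainder: −27x³ + 45x² + 39x − 42.
Step 4: lead(−27x³ + 45x² + 39x − 42) ÷ lead(D) = −27x³ ÷ 3x = −9x². Subtract (−9x²)·D = −27x³ + 54x². Remainder: −9x² + 39x − 42.
Step 5: lead(−9x² + 39x − 42) ÷ lead(D) = −9x² ÷ 3x = −3x. Subtract (−3x)·D = −9x² + 18x. Remainder: 21x − 42.
Step 6: lead(21x − 42) ÷ lead(D) = 21x ÷ 3x = 7. Subtract (7)·D = 21x − 42. Remainder: 0.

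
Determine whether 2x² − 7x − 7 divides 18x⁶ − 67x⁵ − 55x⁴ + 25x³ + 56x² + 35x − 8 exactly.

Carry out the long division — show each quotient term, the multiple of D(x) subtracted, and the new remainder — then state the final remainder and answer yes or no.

R(x) = −8, so D(x) is not a factor of P(x). no

Step 1: lead(18x⁶ − 67x⁵ − 55x⁴ + 25x³ + 56x² + 35x − 8) ÷ lead(D) = 18x⁶ ÷ 2x² = 9x⁴. Subtract (9x⁴)·D = 18x⁶ − 63x⁵ − 63x⁴. Remainder: −4x⁵ + 8x⁴ + 25x³ + 56x² + 35x − 8.
Step 2: lead(−4x⁵ + 8x⁴ + 25x³ + 56x² + 35x − 8) ÷ lead(D) = −4x⁵ ÷ 2x² = −2x³. Subtract (−2x³)·D = −4x⁵ + 14x⁴ + 14x³. Remainder: −6x⁴ + 11x³ + 56x² + 35x − 8.
Step 3: lead(−6x⁴ + 11x³ + 56x² + 35x − 8) ÷ lead(D) = −6x⁴ ÷ 2x² = −3x². Subtract (−3x²)·D = −6x⁴ + 21x³ + 21x². Remainder: −10x³ + 35x² + 35x − 8.
Step 4: lead(−10x³ + 35x² + 35x − 8) ÷ lead(D) = −10x³ ÷ 2x² = −5x. Subtract (−5x)·D = −10x³ + 35x² + 35x. Remainder: −8.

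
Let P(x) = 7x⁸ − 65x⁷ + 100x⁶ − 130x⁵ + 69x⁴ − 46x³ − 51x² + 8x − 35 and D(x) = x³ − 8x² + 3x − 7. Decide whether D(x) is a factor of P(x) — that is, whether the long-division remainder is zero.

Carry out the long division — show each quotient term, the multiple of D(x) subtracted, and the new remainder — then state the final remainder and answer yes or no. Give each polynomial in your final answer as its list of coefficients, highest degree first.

R = [0], so D(x) is a factor of P(x). yes

Step 1: lead(7x⁸ − 65x⁷ + 100x⁶ − 130x⁵ + 69x⁴ − 46x³ − 51x² + 8x − 35) ÷ lead(D) = 7x⁸ ÷ x³ = 7x⁵. Subtract (7x⁵)·D = 7x⁸ − 56x⁷ + 21x⁶ − 49x⁵. Remainder: −9x⁷ + 79x⁶ − 81x⁵ + 69x⁴ − 46x³ − 51x² + 8x − 35.
Step 2: lead(−9x⁷ + 79x⁶ − 81x⁵ + 69x⁴ − 46x³ − 51x² + 8x − 35) ÷ lead(D) = −9x⁷ ÷ x³ = −9x⁴. Subtract (−9x⁴)·D = −9x⁷ + 72x⁶ − 27x⁵ + 63x⁴. Remainder: 7x⁶ − 54x⁵ + 6x⁴ − 46x³ − 51x² + 8x − 35.
Step 3: lead(7x⁶ − 54x⁵ + 6x⁴ − 46x³ − 51x² + 8x − 35) ÷ lead(D) = 7x⁶ ÷ x³ = 7x³. Subtract (7x³)·D = 7x⁶ − 56x⁵ + 21x⁴ − 49x³. Remainder: 2x⁵ − 15x⁴ + 3x³ − 51x² + 8x − 35.
Step 4: lead(2x⁵ − 15x⁴ + 3x³ − 51x² + 8x − 35) ÷ lead(D) = 2x⁵ ÷ x³ = 2x². Subtract (2x²)·D = 2x⁵ − 16x⁴ + 6x³ − 14x². Remainder: x⁴ − 3x³ − 37x² + 8x − 35.
Step 5: lead(x⁴ − 3x³ − 37x² + 8x − 35) ÷ lead(D) = x⁴ ÷ x³ = x. Subtract (x)·D = x⁴ − 8x³ + 3x² − 7x. Remainder: 5x³ − 40x² + 15x − 35.
Step 6: lead(5x³ − 40x² + 15x − 35) ÷ lead(D) = 5x³ ÷ x³ = 5. Subtract (5)·D = 5x³ − 40x² + 15x − 35. Remainder: 0.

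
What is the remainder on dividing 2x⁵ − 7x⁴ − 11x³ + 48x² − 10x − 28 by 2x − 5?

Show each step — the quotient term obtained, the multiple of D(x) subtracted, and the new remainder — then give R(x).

Step 1: lead(2x⁵ − 7x⁴ − 11x³ + 48x² − 10x − 28) ÷ lead(D) = 2x⁵ ÷ 2x = x⁴. Subtract (x⁴)·D = 2x⁵ − 5x⁴. Remainder: −2x⁴ − 11x³ + 48x² − 10x − 28.
Step 2: lead(−2x⁴ − 11x³ + 48x² − 10x − 28) ÷ lead(D) = −2x⁴ ÷ 2x = −x³. Subtract (−x³)·D = −2x⁴ + 5x³. Remainder: −16x³ + 48x² − 10x − 28.
Step 3: lead(−16x³ + 48x² − 10x − 28) ÷ lead(D) = −16x³ ÷ 2x = −8x². Subtract (−8x²)·D = −16x³ + 40x². Remainder: 8x² − 10x − 28.
Step 4: lead(8x² − 10x − 28) ÷ lead(D) = 8x² ÷ 2x = 4x. Subtract (4x)·D = 8x² − 20x. Remainder: 10x − 28.
Step 5: lead(10x − 28) ÷ lead(D) = 10x ÷ 2x = 5. Subtract (5)·D = 10x − 25. Remainder: −3.

R(x) = −3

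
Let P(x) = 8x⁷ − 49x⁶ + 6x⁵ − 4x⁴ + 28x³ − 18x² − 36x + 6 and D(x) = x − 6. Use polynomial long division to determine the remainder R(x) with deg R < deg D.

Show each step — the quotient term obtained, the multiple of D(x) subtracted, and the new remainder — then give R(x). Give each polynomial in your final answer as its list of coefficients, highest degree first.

R = [6]

Step 1: lead(8x⁷ − 49x⁶ + 6x⁵ − 4x⁴ + 28x³ − 18x² − 36x + 6) ÷ lead(D) = 8x⁷ ÷ x = 8x⁶. Subtract (8x⁶)·D = 8x⁷ − 48x⁶. Remainder: −x⁶ + 6x⁵ − 4x⁴ + 28x³ − 18x² − 36x + 6.
Step 2: lead(−x⁶ + 6x⁵ − 4x⁴ + 28x³ − 18x² − 36x + 6) ÷ lead(D) = −x⁶ ÷ x = −x⁵. Subtract (−x⁵)·D = −x⁶ + 6x⁵. Remainder: −4x⁴ + 28x³ − 18x² − 36x + 6.
Step 3: lead(−4x⁴ + 28x³ − 18x² − 36x + 6) ÷ lead(D) = −4x⁴ ÷ x = −4x³. Subtract (−4x³)·D = −4x⁴ + 24x³. Remainder: 4x³ − 18x² − 36x + 6.
Step 4: lead(4x³ − 18x² − 36x + 6) ÷ lead(D) = 4x³ ÷ x = 4x². Subtract (4x²)·D = 4x³ − 24x². Remainder: 6x² − 36x + 6.
Step 5: lead(6x² − 36x + 6) ÷ lead(D) = 6x² ÷ x = 6x. Subtract (6x)·D = 6x² − 36x. Remainder: 6.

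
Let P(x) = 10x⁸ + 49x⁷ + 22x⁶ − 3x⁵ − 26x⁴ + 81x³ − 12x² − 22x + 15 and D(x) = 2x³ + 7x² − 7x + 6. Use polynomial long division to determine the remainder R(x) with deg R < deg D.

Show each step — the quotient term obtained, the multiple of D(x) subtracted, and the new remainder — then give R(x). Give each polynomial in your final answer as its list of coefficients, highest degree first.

R = [3, 0, -9]

Step 1: lead(10x⁸ + 49x⁷ + 22x⁶ − 3x⁵ − 26x⁴ + 81x³ − 12x² − 22x + 15) ÷ lead(D) = 10x⁸ ÷ 2x³ = 5x⁵. Subtract (5x⁵)·D = 10x⁸ + 35x⁷ − 35x⁶ + 30x⁵. Remainder: 14x⁷ + 57x⁶ − 33x⁵ − 26x⁴ + 81x³ − 12x² − 22x + 15.
Step 2: lead(14x⁷ + 57x⁶ − 33x⁵ − 26x⁴ + 81x³ − 12x² − 22x + 15) ÷ lead(D) = 14x⁷ ÷ 2x³ = 7x⁴. Subtract (7x⁴)·D = 14x⁷ + 49x⁶ − 49x⁵ + 42x⁴. Remainder: 8x⁶ + 16x⁵ − 68x⁴ + 81x³ − 12x² − 22x + 15.
Step 3: lead(8x⁶ + 16x⁵ − 68x⁴ + 81x³ − 12x² − 22x + 15) ÷ lead(D) = 8x⁶ ÷ 2x³ = 4x³. Subtract (4x³)·D = 8x⁶ + 28x⁵ − 28x⁴ + 24x³. Remainder: −12x⁵ − 40x⁴ + 57x³ − 12x² − 22x + 15.
Step 4: lead(−12x⁵ − 40x⁴ + 57x³ − 12x² − 22x + 15) ÷ lead(D) = −12x⁵ ÷ 2x³ = −6x². Subtract (−6x²)·D = −12x⁵ − 42x⁴ + 42x³ − 36x². Remainder: 2x⁴ + 15x³ + 24x² − 22x + 15.
Step 5: lead(2x⁴ + 15x³ + 24x² − 22x + 15) ÷ lead(D) = 2x⁴ ÷ 2x³ = x. Subtract (x)·D = 2x⁴ + 7x³ − 7x² + 6x. Remainder: 8x³ + 31x² − 28x + 15.
Step 6: lead(8x³ + 31x² − 28x + 15) ÷ lead(D) = 8x³ ÷ 2x³ = 4. Subtract (4)·D = 8x³ + 28x² − 28x + 24. Remainder: 3x² − 9.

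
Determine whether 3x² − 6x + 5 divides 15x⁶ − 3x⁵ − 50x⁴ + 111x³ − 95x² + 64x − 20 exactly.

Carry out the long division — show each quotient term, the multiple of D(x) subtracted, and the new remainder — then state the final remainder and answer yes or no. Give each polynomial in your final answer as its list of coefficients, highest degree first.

R = [0], so D(x) is a factor of P(x). yes

Step 1: lead(15x⁶ − 3x⁵ − 50x⁴ + 111x³ − 95x² + 64x − 20) ÷ lead(D) = 15x⁶ ÷ 3x² = 5x⁴. Subtract (5x⁴)·D = 15x⁶ − 30x⁵ + 25x⁴. Remainder: 27x⁵ − 75x⁴ + 111x³ − 95x² + 64x − 20.
Step 2: lead(27x⁵ − 75x⁴ + 111x³ − 95x² + 64x − 20) ÷ lead(D) = 27x⁵ ÷ 3x² = 9x³. Subtract (9x³)·D = 27x⁵ − 54x⁴ + 45x³. Remainder: −21x⁴ + 66x³ − 95x² + 64x − 20.
Step 3: lead(−21x⁴ + 66x³ − 95x² + 64x − 20) ÷ lead(D) = −21x⁴ ÷ 3x² = −7x². Subtract (−7x²)·D = −21x⁴ + 42x³ − 35x². Remainder: 24x³ − 60x² + 64x − 20.
Step 4: lead(24x³ − 60x² + 64x − 20) ÷ lead(D) = 24x³ ÷ 3x² = 8x. Subtract (8x)·D = 24x³ − 48x² + 40x. Remainder: −12x² + 24x − 20.
Step 5: lead(−12x² + 24x − 20) ÷ lead(D) = −12x² ÷ 3x² = −4. Subtract (−4)·D = −12x² + 24x − 20. Remainder: 0.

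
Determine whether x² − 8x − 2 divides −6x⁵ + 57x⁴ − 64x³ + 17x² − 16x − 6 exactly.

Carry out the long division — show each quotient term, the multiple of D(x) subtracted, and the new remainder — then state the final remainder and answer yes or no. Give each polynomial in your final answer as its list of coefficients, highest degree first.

R = [0], so D(x) is a factor of P(x). yes

Step 1: lead(−6x⁵ + 57x⁴ − 64x³ + 17x² − 16x − 6) ÷ lead(D) = −6x⁵ ÷ x² = −6x³. Subtract (−6x³)·D = −6x⁵ + 48x⁴ + 12x³. Remainder: 9x⁴ − 76x³ + 17x² − 16x − 6.
Step 2: lead(9x⁴ − 76x³ + 17x² − 16x − 6) ÷ lead(D) = 9x⁴ ÷ x² = 9x². Subtract (9x²)·D = 9x⁴ − 72x³ − 18x². Remainder: −4x³ + 35x² − 16x − 6.
Step 3: lead(−4x³ + 35x² − 16x − 6) ÷ lead(D) = −4x³ ÷ x² = −4x. Subtract (−4x)·D = −4x³ + 32x² + 8x. Remainder: 3x² − 24x − 6.
Step 4: lead(3x² − 24x − 6) ÷ lead(D) = 3x² ÷ x² = 3. Subtract (3)·D = 3x² − 24x − 6. Remainder: 0.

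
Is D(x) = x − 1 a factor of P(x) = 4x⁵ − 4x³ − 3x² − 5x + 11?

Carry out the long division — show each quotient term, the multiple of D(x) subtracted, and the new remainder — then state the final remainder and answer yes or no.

Step 1: lead(4x⁵ − 4x³ − 3x² − 5x + 11) ÷ lead(D) = 4x⁵ ÷ x = 4x⁴. Subtract (4x⁴)·D = 4x⁵ − 4x⁴. Remainder: 4x⁴ − 4x³ − 3x² − 5x + 11.
Step 2: lead(4x⁴ − 4x³ − 3x² − 5x + 11) ÷ lead(D) = 4x⁴ ÷ x = 4x³. Subtract (4x³)·D = 4x⁴ − 4x³. Remainder: −3x² − 5x + 11.
Step 3: lead(−3x² − 5x + 11) ÷ lead(D) = −3x² ÷ x = −3x. Subtract (−3x)·D = −3x² + 3x. Remainder: −8x + 11.
Step 4: lead(−8x + 11) ÷ lead(D) = −8x ÷ x = −8. Subtract (−8)·D = −8x + 8. Remainder: 3.

R(x) = 3, so D(x) is not a factor of P(x). no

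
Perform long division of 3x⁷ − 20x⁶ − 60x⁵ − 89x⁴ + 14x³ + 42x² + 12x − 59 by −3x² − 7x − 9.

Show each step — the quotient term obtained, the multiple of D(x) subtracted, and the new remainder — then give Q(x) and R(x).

Step 1: lead(3x⁷ − 20x⁶ − 60x⁵ − 89x⁴ + 14x³ + 42x² + 12x − 59) ÷ lead(D) = 3x⁷ ÷ −3x² = −x⁵. Subtract (−x⁵)·D = 3x⁷ + 7x⁶ + 9x⁵. Remainder: −27x⁶ − 69x⁵ − 89x⁴ + 14x³ + 42x² + 12x − 59.
Step 2: lead(−27x⁶ − 69x⁵ − 89x⁴ + 14x³ + 42x² + 12x − 59) ÷ lead(D) = −27x⁶ ÷ −3x² = 9x⁴. Subtract (9x⁴)·D = −27x⁶ − 63x⁵ − 81x⁴. Remainder: −6x⁵ − 8x⁴ + 14x³ + 42x² + 12x − 59.
Step 3: lead(−6x⁵ − 8x⁴ + 14x³ + 42x² + 12x − 59) ÷ lead(D) = −6x⁵ ÷ −3x² = 2x³. Subtract (2x³)·D = −6x⁵ − 14x⁴ − 18x³. Remainder: 6x⁴ + 32x³ + 42x² + 12x − 59.
Step 4: lead(6x⁴ + 32x³ + 42x² + 12x − 59) ÷ lead(D) = 6x⁴ ÷ −3x² = −2x². Subtract (−2x²)·D = 6x⁴ + 14x³ + 18x². Remainder: 18x³ + 24x² + 12x − 59.
Step 5: lead(18x³ + 24x² + 12x − 59) ÷ lead(D) = 18x³ ÷ −3x² = −6x. Subtract (−6x)·D = 18x³ + 42x² + 54x. Remainder: −18x² − 42x − 59.
Step 6: lead(−18x² − 42x − 59) ÷ lead(D) = −18x² ÷ −3x² = 6. Subtract (6)·D = −18x² − 42x − 54. Remainder: −5.

Q(x) = −x⁵ + 9x⁴ + 2x³ − 2x² − 6x + 6; R(x) = −5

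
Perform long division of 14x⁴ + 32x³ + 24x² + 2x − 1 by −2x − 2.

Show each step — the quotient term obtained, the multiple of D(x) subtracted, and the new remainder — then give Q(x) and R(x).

Step 1: lead(14x⁴ + 32x³ + 24x² + 2x − 1) ÷ lead(D) = 14x⁴ ÷ −2x = −7x³. Subtract (−7x³)·D = 14x⁴ + 14x³. Remainder: 18x³ + 24x² + 2x − 1.
Step 2: lead(18x³ + 24x² + 2x − 1) ÷ lead(D) = 18x³ ÷ −2x = −9x². Subtract (−9x²)·D = 18x³ + 18x². Remainder: 6x² + 2x − 1.
Step 3: lead(6x² + 2x − 1) ÷ lead(D) = 6x² ÷ −2x = −3x. Subtract (−3x)·D = 6x² + 6x. Remainder: −4x − 1.
Step 4: lead(−4x − 1) ÷ lead(D) = −4x ÷ −2x = 2. Subtract (2)·D = −4x − 4. Remainder: 3.

Q(x) = −7x³ − 9x² − 3x + 2; R(x) = 3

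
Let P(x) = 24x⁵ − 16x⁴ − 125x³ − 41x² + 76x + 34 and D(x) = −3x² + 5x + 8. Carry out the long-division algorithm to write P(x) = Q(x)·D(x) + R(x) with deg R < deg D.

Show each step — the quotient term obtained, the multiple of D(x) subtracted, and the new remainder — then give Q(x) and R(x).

Q(x) = −8x³ − 8x² + 7x + 4; R(x) = 2

Step 1: lead(24x⁵ − 16x⁴ − 125x³ − 41x² + 76x + 34) ÷ lead(D) = 24x⁵ ÷ −3x² = −8x³. Subtract (−8x³)·D = 24x⁵ − 40x⁴ − 64x³. Remainder: 24x⁴ − 61x³ − 41x² + 76x + 34.
Step 2: lead(24x⁴ − 61x³ − 41x² + 76x + 34) ÷ lead(D) = 24x⁴ ÷ −3x² = −8x². Subtract (−8x²)·D = 24x⁴ − 40x³ − 64x². Remainder: −21x³ + 23x² + 76x + 34.
Step 3: lead(−21x³ + 23x² + 76x + 34) ÷ lead(D) = −21x³ ÷ −3x² = 7x. Subtract (7x)·D = −21x³ + 35x² + 56x. Remainder: −12x² + 20x + 34.
Step 4: lead(−12x² + 20x + 34) ÷ lead(D) = −12x² ÷ −3x² = 4. Subtract (4)·D = −12x² + 20x + 32. Remainder: 2.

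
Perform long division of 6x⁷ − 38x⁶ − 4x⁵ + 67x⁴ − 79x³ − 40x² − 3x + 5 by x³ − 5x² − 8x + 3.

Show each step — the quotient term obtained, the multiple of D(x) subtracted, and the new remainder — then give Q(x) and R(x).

Step 1: lead(6x⁷ − 38x⁶ − 4x⁵ + 67x⁴ − 79x³ − 40x² − 3x + 5) ÷ lead(D) = 6x⁷ ÷ x³ = 6x⁴. Subtract (6x⁴)·D = 6x⁷ − 30x⁶ − 48x⁵ + 18x⁴. Remainder: −8x⁶ + 44x⁵ + 49x⁴ − 79x³ − 40x² − 3x + 5.
Step 2: lead(−8x⁶ + 44x⁵ + 49x⁴ − 79x³ − 40x² − 3x + 5) ÷ lead(D) = −8x⁶ ÷ x³ = −8x³. Subtract (−8x³)·D = −8x⁶ + 40x⁵ + 64x⁴ − 24x³. Remainder: 4x⁵ − 15x⁴ − 55x³ − 40x² − 3x + 5.
Step 3: lead(4x⁵ − 15x⁴ − 55x³ − 40x² − 3x + 5) ÷ lead(D) = 4x⁵ ÷ x³ = 4x². Subtract (4x²)·D = 4x⁵ − 20x⁴ − 32x³ + 12x². Remainder: 5x⁴ − 23x³ − 52x² − 3x + 5.
Step 4: lead(5x⁴ − 23x³ − 52x² − 3x + 5) ÷ lead(D) = 5x⁴ ÷ x³ = 5x. Subtract (5x)·D = 5x⁴ − 25x³ − 40x² + 15x. Remainder: 2x³ − 12x² − 18x + 5.
Step 5: lead(2x³ − 12x² − 18x + 5) ÷ lead(D) = 2x³ ÷ x³ = 2. Subtract (2)·D = 2x³ − 10x² − 16x + 6. Remainder: −2x² − 2x − 1.

Q(x) = 6x⁴ − 8x³ + 4x² + 5x + 2; R(x) = −2x² − 2x − 1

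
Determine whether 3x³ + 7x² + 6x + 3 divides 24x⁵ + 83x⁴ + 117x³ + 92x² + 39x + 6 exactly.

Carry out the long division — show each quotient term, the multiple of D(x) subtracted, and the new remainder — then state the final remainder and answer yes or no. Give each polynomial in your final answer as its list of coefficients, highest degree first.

Step 1: lead(24x⁵ + 83x⁴ + 117x³ + 92x² + 39x + 6) ÷ lead(D) = 24x⁵ ÷ 3x³ = 8x². Subtract (8x²)·D = 24x⁵ + 56x⁴ + 48x³ + 24x². Remainder: 27x⁴ + 69x³ + 68x² + 39x + 6.
Step 2: lead(27x⁴ + 69x³ + 68x² + 39x + 6) ÷ lead(D) = 27x⁴ ÷ 3x³ = 9x. Subtract (9x)·D = 27x⁴ + 63x³ + 54x² + 27x. Remainder: 6x³ + 14x² + 12x + 6.
Step 3: lead(6x³ + 14x² + 12x + 6) ÷ lead(D) = 6x³ ÷ 3x³ = 2. Subtract (2)·D = 6x³ + 14x² + 12x + 6. Remainder: 0.

R = [0], so D(x) is a factor of P(x). yes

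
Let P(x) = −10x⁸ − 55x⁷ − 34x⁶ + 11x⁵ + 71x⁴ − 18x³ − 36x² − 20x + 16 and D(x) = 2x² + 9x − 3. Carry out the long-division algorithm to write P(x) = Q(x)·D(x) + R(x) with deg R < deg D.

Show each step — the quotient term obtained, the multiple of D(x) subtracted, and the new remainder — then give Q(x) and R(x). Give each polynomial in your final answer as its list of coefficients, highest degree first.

Step 1: lead(−10x⁸ − 55x⁷ − 34x⁶ + 11x⁵ + 71x⁴ − 18x³ − 36x² − 20x + 16) ÷ lead(D) = −10x⁸ ÷ 2x² = −5x⁶. Subtract (−5x⁶)·D = −10x⁸ − 45x⁷ + 15x⁶. Remainder: −10x⁷ − 49x⁶ + 11x⁵ + 71x⁴ − 18x³ − 36x² − 20x + 16.
Step 2: lead(−10x⁷ − 49x⁶ + 11x⁵ + 71x⁴ − 18x³ − 36x² − 20x + 16) ÷ lead(D) = −10x⁷ ÷ 2x² = −5x⁵. Subtract (−5x⁵)·D = −10x⁷ − 45x⁶ + 15x⁵. Remainder: −4x⁶ − 4x⁵ + 71x⁴ − 18x³ − 36x² − 20x + 16.
Step 3: lead(−4x⁶ − 4x⁵ + 71x⁴ − 18x³ − 36x² − 20x + 16) ÷ lead(D) = −4x⁶ ÷ 2x² = −2x⁴. Subtract (−2x⁴)·D = −4x⁶ − 18x⁵ + 6x⁴. Remainder: 14x⁵ + 65x⁴ − 18x³ − 36x² − 20x + 16.
Step 4: lead(14x⁵ + 65x⁴ − 18x³ − 36x² − 20x + 16) ÷ lead(D) = 14x⁵ ÷ 2x² = 7x³. Subtract (7x³)·D = 14x⁵ + 63x⁴ − 21x³. Remainder: 2x⁴ + 3x³ − 36x² − 20x + 16.
Step 5: lead(2x⁴ + 3x³ − 36x² − 20x + 16) ÷ lead(D) = 2x⁴ ÷ 2x² = x². Subtract (x²)·D = 2x⁴ + 9x³ − 3x². Remainder: −6x³ − 33x² − 20x + 16.
Step 6: lead(−6x³ − 33x² − 20x + 16) ÷ lead(D) = −6x³ ÷ 2x² = −3x. Subtract (−3x)·D = −6x³ − 27x² + 9x. Remainder: −6x² − 29x + 16.
Step 7: lead(−6x² − 29x + 16) ÷ lead(D) = −6x² ÷ 2x² = −3. Subtract (−3)·D = −6x² − 27x + 9. Remainder: −2x + 7.

Q = [-5, -5, -2, 7, 1, -3, -3]; R = [-2, 7]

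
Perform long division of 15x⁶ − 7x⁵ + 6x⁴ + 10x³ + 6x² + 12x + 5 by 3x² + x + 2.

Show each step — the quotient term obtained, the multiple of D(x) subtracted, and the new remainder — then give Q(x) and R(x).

Q(x) = 5x⁴ − 4x³ + 6x; R(x) = 5

Step 1: lead(15x⁶ − 7x⁵ + 6x⁴ + 10x³ + 6x² + 12x + 5) ÷ lead(D) = 15x⁶ ÷ 3x² = 5x⁴. Subtract (5x⁴)·D = 15x⁶ + 5x⁵ + 10x⁴. Remainder: −12x⁵ − 4x⁴ + 10x³ + 6x² + 12x + 5.
Step 2: lead(−12x⁵ − 4x⁴ + 10x³ + 6x² + 12x + 5) ÷ lead(D) = −12x⁵ ÷ 3x² = −4x³. Subtract (−4x³)·D = −12x⁵ − 4x⁴ − 8x³. Remainder: 18x³ + 6x² + 12x + 5.
Step 3: lead(18x³ + 6x² + 12x + 5) ÷ lead(D) = 18x³ ÷ 3x² = 6x. Subtract (6x)·D = 18x³ + 6x² + 12x. Remainder: 5.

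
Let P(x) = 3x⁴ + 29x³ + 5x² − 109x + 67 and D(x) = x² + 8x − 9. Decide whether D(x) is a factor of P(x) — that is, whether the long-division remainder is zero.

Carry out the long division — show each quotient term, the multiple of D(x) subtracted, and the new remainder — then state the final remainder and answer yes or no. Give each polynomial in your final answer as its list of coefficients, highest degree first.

Step 1: lead(3x⁴ + 29x³ + 5x² − 109x + 67) ÷ lead(D) = 3x⁴ ÷ x² = 3x². Subtract (3x²)·D = 3x⁴ + 24x³ − 27x². Remainder: 5x³ + 32x² − 109x + 67.
Step 2: lead(5x³ + 32x² − 109x + 67) ÷ lead(D) = 5x³ ÷ x² = 5x. Subtract (5x)·D = 5x³ + 40x² − 45x. Remainder: −8x² − 64x + 67.
Step 3: lead(−8x² − 64x + 67) ÷ lead(D) = −8x² ÷ x² = −8. Subtract (−8)·D = −8x² − 64x + 72. Remainder: −5.

R = [-5], so D(x) is not a factor of P(x). no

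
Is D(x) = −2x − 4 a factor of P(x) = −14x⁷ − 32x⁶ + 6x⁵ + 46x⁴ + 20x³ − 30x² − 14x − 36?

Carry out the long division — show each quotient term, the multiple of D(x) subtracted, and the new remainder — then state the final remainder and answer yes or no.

R(x) = 0, so D(x) is a factor of P(x). yes

Step 1: lead(−14x⁷ − 32x⁶ + 6x⁵ + 46x⁴ + 20x³ − 30x² − 14x − 36) ÷ lead(D) = −14x⁷ ÷ −2x = 7x⁶. Subtract (7x⁶)·D = −14x⁷ − 28x⁶. Remainder: −4x⁶ + 6x⁵ + 46x⁴ + 20x³ − 30x² − 14x − 36.
Step 2: lead(−4x⁶ + 6x⁵ + 46x⁴ + 20x³ − 30x² − 14x − 36) ÷ lead(D) = −4x⁶ ÷ −2x = 2x⁵. Subtract (2x⁵)·D = −4x⁶ − 8x⁵. Remainder: 14x⁵ + 46x⁴ + 20x³ − 30x² − 14x − 36.
Step 3: lead(14x⁵ + 46x⁴ + 20x³ − 30x² − 14x − 36) ÷ lead(D) = 14x⁵ ÷ −2x = −7x⁴. Subtract (−7x⁴)·D = 14x⁵ + 28x⁴. Remainder: 18x⁴ + 20x³ − 30x² − 14x − 36.
Step 4: lead(18x⁴ + 20x³ − 30x² − 14x − 36) ÷ lead(D) = 18x⁴ ÷ −2x = −9x³. Subtract (−9x³)·D = 18x⁴ + 36x³. Remainder: −16x³ − 30x² − 14x − 36.
Step 5: lead(−16x³ − 30x² − 14x − 36) ÷ lead(D) = −16x³ ÷ −2x = 8x². Subtract (8x²)·D = −16x³ − 32x². Remainder: 2x² − 14x − 36.
Step 6: lead(2x² − 14x − 36) ÷ lead(D) = 2x² ÷ −2x = −x. Subtract (−x)·D = 2x² + 4x. Remainder: −18x − 36.
Step 7: lead(−18x − 36) ÷ lead(D) = −18x ÷ −2x = 9. Subtract (9)·D = −18x − 36. Remainder: 0.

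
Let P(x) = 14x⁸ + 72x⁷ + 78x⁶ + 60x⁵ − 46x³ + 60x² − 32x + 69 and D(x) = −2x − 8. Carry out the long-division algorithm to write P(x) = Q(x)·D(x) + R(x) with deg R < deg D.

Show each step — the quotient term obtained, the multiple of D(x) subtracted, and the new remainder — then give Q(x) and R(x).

Step 1: lead(14x⁸ + 72x⁷ + 78x⁶ + 60x⁵ − 46x³ + 60x² − 32x + 69) ÷ lead(D) = 14x⁸ ÷ −2x = −7x⁷. Subtract (−7x⁷)·D = 14x⁸ + 56x⁷. Remainder: 16x⁷ + 78x⁶ + 60x⁵ − 46x³ + 60x² − 32x + 69.
Step 2: lead(16x⁷ + 78x⁶ + 60x⁵ − 46x³ + 60x² − 32x + 69) ÷ lead(D) = 16x⁷ ÷ −2x = −8x⁶. Subtract (−8x⁶)·D = 16x⁷ + 64x⁶. Remainder: 14x⁶ + 60x⁵ − 46x³ + 60x² − 32x + 69.
Step 3: lead(14x⁶ + 60x⁵ − 46x³ + 60x² − 32x + 69) ÷ lead(D) = 14x⁶ ÷ −2x = −7x⁵. Subtract (−7x⁵)·D = 14x⁶ + 56x⁵. Remainder: 4x⁵ − 46x³ + 60x² − 32x + 69.
Step 4: lead(4x⁵ − 46x³ + 60x² − 32x + 69) ÷ lead(D) = 4x⁵ ÷ −2x = −2x⁴. Subtract (−2x⁴)·D = 4x⁵ + 16x⁴. Remainder: −16x⁴ − 46x³ + 60x² − 32x + 69.
Step 5: lead(−16x⁴ − 46x³ + 60x² − 32x + 69) ÷ lead(D) = −16x⁴ ÷ −2x = 8x³. Subtract (8x³)·D = −16x⁴ − 64x³. Remainder: 18x³ + 60x² − 32x + 69.
Step 6: lead(18x³ + 60x² − 32x + 69) ÷ lead(D) = 18x³ ÷ −2x = −9x². Subtract (−9x²)·D = 18x³ + 72x². Remainder: −12x² − 32x + 69.
Step 7: lead(−12x² − 32x + 69) ÷ lead(D) = −12x² ÷ −2x = 6x. Subtract (6x)·D = −12x² − 48x. Remainder: 16x + 69.
Step 8: lead(16x + 69) ÷ lead(D) = 16x ÷ −2x = −8. Subtract (−8)·D = 16x + 64. Remainder: 5.

Q(x) = −7x⁷ − 8x⁶ − 7x⁵ − 2x⁴ + 8x³ − 9x² + 6x − 8; R(x) = 5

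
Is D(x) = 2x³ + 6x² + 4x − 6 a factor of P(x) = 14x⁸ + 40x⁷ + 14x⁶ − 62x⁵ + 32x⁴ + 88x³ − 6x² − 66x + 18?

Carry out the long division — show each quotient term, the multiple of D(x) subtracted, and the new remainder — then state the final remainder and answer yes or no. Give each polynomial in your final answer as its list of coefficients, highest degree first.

Step 1: lead(14x⁸ + 40x⁷ + 14x⁶ − 62x⁵ + 32x⁴ + 88x³ − 6x² − 66x + 18) ÷ lead(D) = 14x⁸ ÷ 2x³ = 7x⁵. Subtract (7x⁵)·D = 14x⁸ + 42x⁷ + 28x⁶ − 42x⁵. Remainder: −2x⁷ − 14x⁶ − 20x⁵ + 32x⁴ + 88x³ − 6x² − 66x + 18.
Step 2: lead(−2x⁷ − 14x⁶ − 20x⁵ + 32x⁴ + 88x³ − 6x² − 66x + 18) ÷ lead(D) = −2x⁷ ÷ 2x³ = −x⁴. Subtract (−x⁴)·D = −2x⁷ − 6x⁶ − 4x⁵ + 6x⁴. Remainder: −8x⁶ − 16x⁵ + 26x⁴ + 88x³ − 6x² − 66x + 18.
Step 3: lead(−8x⁶ − 16x⁵ + 26x⁴ + 88x³ − 6x² − 66x + 18) ÷ lead(D) = −8x⁶ ÷ 2x³ = −4x³. Subtract (−4x³)·D = −8x⁶ − 24x⁵ − 16x⁴ + 24x³. Remainder: 8x⁵ + 42x⁴ + 64x³ − 6x² − 66x + 18.
Step 4: lead(8x⁵ + 42x⁴ + 64x³ − 6x² − 66x + 18) ÷ lead(D) = 8x⁵ ÷ 2x³ = 4x². Subtract (4x²)·D = 8x⁵ + 24x⁴ + 16x³ − 24x². Remainder: 18x⁴ + 48x³ + 18x² − 66x + 18.
Step 5: lead(18x⁴ + 48x³ + 18x² − 66x + 18) ÷ lead(D) = 18x⁴ ÷ 2x³ = 9x. Subtract (9x)·D = 18x⁴ + 54x³ + 36x² − 54x. Remainder: −6x³ − 18x² − 12x + 18.
Step 6: lead(−6x³ − 18x² − 12x + 18) ÷ lead(D) = −6x³ ÷ 2x³ = −3. Subtract (−3)·D = −6x³ − 18x² − 12x + 18. Remainder: 0.

R = [0], so D(x) is a factor of P(x). yes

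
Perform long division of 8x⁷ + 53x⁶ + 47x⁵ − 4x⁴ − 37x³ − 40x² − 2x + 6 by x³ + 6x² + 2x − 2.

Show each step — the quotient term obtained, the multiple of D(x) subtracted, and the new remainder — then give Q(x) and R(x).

Step 1: lead(8x⁷ + 53x⁶ + 47x⁵ − 4x⁴ − 37x³ − 40x² − 2x + 6) ÷ lead(D) = 8x⁷ ÷ x³ = 8x⁴. Subtract (8x⁴)·D = 8x⁷ + 48x⁶ + 16x⁵ − 16x⁴. Remainder: 5x⁶ + 31x⁵ + 12x⁴ − 37x³ − 40x² − 2x + 6.
Step 2: lead(5x⁶ + 31x⁵ + 12x⁴ − 37x³ − 40x² − 2x + 6) ÷ lead(D) = 5x⁶ ÷ x³ = 5x³. Subtract (5x³)·D = 5x⁶ + 30x⁵ + 10x⁴ − 10x³. Remainder: x⁵ + 2x⁴ − 27x³ − 40x² − 2x + 6.
Step 3: lead(x⁵ + 2x⁴ − 27x³ − 40x² − 2x + 6) ÷ lead(D) = x⁵ ÷ x³ = x². Subtract (x²)·D = x⁵ + 6x⁴ + 2x³ − 2x². Remainder: −4x⁴ − 29x³ − 38x² − 2x + 6.
Step 4: lead(−4x⁴ − 29x³ − 38x² − 2x + 6) ÷ lead(D) = −4x⁴ ÷ x³ = −4x. Subtract (−4x)·D = −4x⁴ − 24x³ − 8x² + 8x. Remainder: −5x³ − 30x² − 10x + 6.
Step 5: lead(−5x³ − 30x² − 10x + 6) ÷ lead(D) = −5x³ ÷ x³ = −5. Subtract (−5)·D = −5x³ − 30x² − 10x + 10. Remainder: −4.

Q(x) = 8x⁴ + 5x³ + x² − 4x − 5; R(x) = −4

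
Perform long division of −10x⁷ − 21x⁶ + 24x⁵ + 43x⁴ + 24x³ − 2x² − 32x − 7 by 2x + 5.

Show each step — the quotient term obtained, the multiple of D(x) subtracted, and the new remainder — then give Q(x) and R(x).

Q(x) = −5x⁶ + 2x⁵ + 7x⁴ + 4x³ + 2x² − 6x − 1; R(x) = −2

Step 1: lead(−10x⁷ − 21x⁶ + 24x⁵ + 43x⁴ + 24x³ − 2x² − 32x − 7) ÷ lead(D) = −10x⁷ ÷ 2x = −5x⁶. Subtract (−5x⁶)·D = −10x⁷ − 25x⁶. Remainder: 4x⁶ + 24x⁵ + 43x⁴ + 24x³ − 2x² − 32x − 7.
Step 2: lead(4x⁶ + 24x⁵ + 43x⁴ + 24x³ − 2x² − 32x − 7) ÷ lead(D) = 4x⁶ ÷ 2x = 2x⁵. Subtract (2x⁵)·D = 4x⁶ + 10x⁵. Remainder: 14x⁵ + 43x⁴ + 24x³ − 2x² − 32x − 7.
Step 3: lead(14x⁵ + 43x⁴ + 24x³ − 2x² − 32x − 7) ÷ lead(D) = 14x⁵ ÷ 2x = 7x⁴. Subtract (7x⁴)·D = 14x⁵ + 35x⁴. Remainder: 8x⁴ + 24x³ − 2x² − 32x − 7.
Step 4: lead(8x⁴ + 24x³ − 2x² − 32x − 7) ÷ lead(D) = 8x⁴ ÷ 2x = 4x³. Subtract (4x³)·D = 8x⁴ + 20x³. Remainder: 4x³ − 2x² − 32x − 7.
Step 5: lead(4x³ − 2x² − 32x − 7) ÷ lead(D) = 4x³ ÷ 2x = 2x². Subtract (2x²)·D = 4x³ + 10x². Remainder: −12x² − 32x − 7.
Step 6: lead(−12x² − 32x − 7) ÷ lead(D) = −12x² ÷ 2x = −6x. Subtract (−6x)·D = −12x² − 30x. Remainder: −2x − 7.
Step 7: lead(−2x − 7) ÷ lead(D) = −2x ÷ 2x = −1. Subtract (−1)·D = −2x − 5. Remainder: −2.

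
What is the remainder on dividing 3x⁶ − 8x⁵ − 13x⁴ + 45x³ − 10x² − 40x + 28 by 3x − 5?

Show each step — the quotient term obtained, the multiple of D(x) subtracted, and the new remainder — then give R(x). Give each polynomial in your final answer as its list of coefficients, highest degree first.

R = [3]

Step 1: lead(3x⁶ − 8x⁵ − 13x⁴ + 45x³ − 10x² − 40x + 28) ÷ lead(D) = 3x⁶ ÷ 3x = x⁵. Subtract (x⁵)·D = 3x⁶ − 5x⁵. Remainder: −3x⁵ − 13x⁴ + 45x³ − 10x² − 40x + 28.
Step 2: lead(−3x⁵ − 13x⁴ + 45x³ − 10x² − 40x + 28) ÷ lead(D) = −3x⁵ ÷ 3x = −x⁴. Subtract (−x⁴)·D = −3x⁵ + 5x⁴. Remainder: −18x⁴ + 45x³ − 10x² − 40x + 28.
Step 3: lead(−18x⁴ + 45x³ − 10x² − 40x + 28) ÷ lead(D) = −18x⁴ ÷ 3x = −6x³. Subtract (−6x³)·D = −18x⁴ + 30x³. Remainder: 15x³ − 10x² − 40x + 28.
Step 4: lead(15x³ − 10x² − 40x + 28) ÷ lead(D) = 15x³ ÷ 3x = 5x². Subtract (5x²)·D = 15x³ − 25x². Remainder: 15x² − 40x + 28.
Step 5: lead(15x² − 40x + 28) ÷ lead(D) = 15x² ÷ 3x = 5x. Subtract (5x)·D = 15x² − 25x. Remainder: −15x + 28.
Step 6: lead(−15x + 28) ÷ lead(D) = −15x ÷ 3x = −5. Subtract (−5)·D = −15x + 25. Remainder: 3.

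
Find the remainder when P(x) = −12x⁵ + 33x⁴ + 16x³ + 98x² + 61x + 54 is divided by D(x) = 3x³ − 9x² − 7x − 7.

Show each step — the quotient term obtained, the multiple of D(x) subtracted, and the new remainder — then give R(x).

Step 1: lead(−12x⁵ + 33x⁴ + 16x³ + 98x² + 61x + 54) ÷ lead(D) = −12x⁵ ÷ 3x³ = −4x². Subtract (−4x²)·D = −12x⁵ + 36x⁴ + 28x³ + 28x². Remainder: −3x⁴ − 12x³ + 70x² + 61x + 54.
Step 2: lead(−3x⁴ − 12x³ + 70x² + 61x + 54) ÷ lead(D) = −3x⁴ ÷ 3x³ = −x. Subtract (−x)·D = −3x⁴ + 9x³ + 7x² + 7x. Remainder: −21x³ + 63x² + 54x + 54.
Step 3: lead(−21x³ + 63x² + 54x + 54) ÷ lead(D) = −21x³ ÷ 3x³ = −7. Subtract (−7)·D = −21x³ + 63x² + 49x + 49. Remainder: 5x + 5.

R(x) = 5x + 5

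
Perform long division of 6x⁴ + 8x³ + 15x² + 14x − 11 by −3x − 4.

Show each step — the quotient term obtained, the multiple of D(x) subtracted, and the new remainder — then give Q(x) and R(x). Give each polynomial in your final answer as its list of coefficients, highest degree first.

Q = [-2, 0, -5, 2]; R = [-3]

Step 1: lead(6x⁴ + 8x³ + 15x² + 14x − 11) ÷ lead(D) = 6x⁴ ÷ −3x = −2x³. Subtract (−2x³)·D = 6x⁴ + 8x³. Remainder: 15x² + 14x − 11.
Step 2: lead(15x² + 14x − 11) ÷ lead(D) = 15x² ÷ −3x = −5x. Subtract (−5x)·D = 15x² + 20x. Remainder: −6x − 11.
Step 3: lead(−6x − 11) ÷ lead(D) = −6x ÷ −3x = 2. Subtract (2)·D = −6x − 8. Remainder: −3.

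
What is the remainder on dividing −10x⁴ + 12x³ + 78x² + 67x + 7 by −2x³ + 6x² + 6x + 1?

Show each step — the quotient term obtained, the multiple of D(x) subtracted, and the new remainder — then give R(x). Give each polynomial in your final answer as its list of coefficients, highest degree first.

R = [-6, 8, -2]

Step 1: lead(−10x⁴ + 12x³ + 78x² + 67x + 7) ÷ lead(D) = −10x⁴ ÷ −2x³ = 5x. Subtract (5x)·D = −10x⁴ + 30x³ + 30x² + 5x. Remainder: −18x³ + 48x² + 62x + 7.
Step 2: lead(−18x³ + 48x² + 62x + 7) ÷ lead(D) = −18x³ ÷ −2x³ = 9. Subtract (9)·D = −18x³ + 54x² + 54x + 9. Remainder: −6x² + 8x − 2.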